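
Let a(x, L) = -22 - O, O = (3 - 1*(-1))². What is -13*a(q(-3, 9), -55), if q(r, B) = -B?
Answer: 494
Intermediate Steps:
O = 16 (O = (3 + 1)² = 4² = 16)
a(x, L) = -38 (a(x, L) = -22 - 1*16 = -22 - 16 = -38)
-13*a(q(-3, 9), -55) = -13*(-38) = 494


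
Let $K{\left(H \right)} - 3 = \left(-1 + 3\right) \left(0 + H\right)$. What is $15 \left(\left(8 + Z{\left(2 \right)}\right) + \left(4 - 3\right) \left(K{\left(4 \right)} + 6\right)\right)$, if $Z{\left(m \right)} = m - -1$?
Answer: $420$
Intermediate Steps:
$K{\left(H \right)} = 3 + 2 H$ ($K{\left(H \right)} = 3 + \left(-1 + 3\right) \left(0 + H\right) = 3 + 2 H$)
$Z{\left(m \right)} = 1 + m$ ($Z{\left(m \right)} = m + 1 = 1 + m$)
$15 \left(\left(8 + Z{\left(2 \right)}\right) + \left(4 - 3\right) \left(K{\left(4 \right)} + 6\right)\right) = 15 \left(\left(8 + \left(1 + 2\right)\right) + \left(4 - 3\right) \left(\left(3 + 2 \cdot 4\right) + 6\right)\right) = 15 \left(\left(8 + 3\right) + 1 \left(\left(3 + 8\right) + 6\right)\right) = 15 \left(11 + 1 \left(11 + 6\right)\right) = 15 \left(11 + 1 \cdot 17\right) = 15 \left(11 + 17\right) = 15 \cdot 28 = 420$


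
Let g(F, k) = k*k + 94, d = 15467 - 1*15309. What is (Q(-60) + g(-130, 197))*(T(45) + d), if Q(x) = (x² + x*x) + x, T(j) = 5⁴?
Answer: 36051669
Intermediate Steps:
T(j) = 625
d = 158 (d = 15467 - 15309 = 158)
g(F, k) = 94 + k² (g(F, k) = k² + 94 = 94 + k²)
Q(x) = x + 2*x² (Q(x) = (x² + x²) + x = 2*x² + x = x + 2*x²)
(Q(-60) + g(-130, 197))*(T(45) + d) = (-60*(1 + 2*(-60)) + (94 + 197²))*(625 + 158) = (-60*(1 - 120) + (94 + 38809))*783 = (-60*(-119) + 38903)*783 = (7140 + 38903)*783 = 46043*783 = 36051669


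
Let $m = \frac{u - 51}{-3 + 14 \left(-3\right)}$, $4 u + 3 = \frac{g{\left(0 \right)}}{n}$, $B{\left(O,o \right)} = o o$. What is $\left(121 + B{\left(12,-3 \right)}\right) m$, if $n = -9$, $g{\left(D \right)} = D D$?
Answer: $\frac{299}{2} \approx 149.5$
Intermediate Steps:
$B{\left(O,o \right)} = o^{2}$
$g{\left(D \right)} = D^{2}$
$u = - \frac{3}{4}$ ($u = - \frac{3}{4} + \frac{0^{2} \frac{1}{-9}}{4} = - \frac{3}{4} + \frac{0 \left(- \frac{1}{9}\right)}{4} = - \frac{3}{4} + \frac{1}{4} \cdot 0 = - \frac{3}{4} + 0 = - \frac{3}{4} \approx -0.75$)
$m = \frac{23}{20}$ ($m = \frac{- \frac{3}{4} - 51}{-3 + 14 \left(-3\right)} = - \frac{207}{4 \left(-3 - 42\right)} = - \frac{207}{4 \left(-45\right)} = \left(- \frac{207}{4}\right) \left(- \frac{1}{45}\right) = \frac{23}{20} \approx 1.15$)
$\left(121 + B{\left(12,-3 \right)}\right) m = \left(121 + \left(-3\right)^{2}\right) \frac{23}{20} = \left(121 + 9\right) \frac{23}{20} = 130 \cdot \frac{23}{20} = \frac{299}{2}$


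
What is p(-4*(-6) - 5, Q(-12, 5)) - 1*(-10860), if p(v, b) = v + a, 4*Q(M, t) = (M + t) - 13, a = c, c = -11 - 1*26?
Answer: 10842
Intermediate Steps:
c = -37 (c = -11 - 26 = -37)
a = -37
Q(M, t) = -13/4 + M/4 + t/4 (Q(M, t) = ((M + t) - 13)/4 = (-13 + M + t)/4 = -13/4 + M/4 + t/4)
p(v, b) = -37 + v (p(v, b) = v - 37 = -37 + v)
p(-4*(-6) - 5, Q(-12, 5)) - 1*(-10860) = (-37 + (-4*(-6) - 5)) - 1*(-10860) = (-37 + (24 - 5)) + 10860 = (-37 + 19) + 10860 = -18 + 10860 = 10842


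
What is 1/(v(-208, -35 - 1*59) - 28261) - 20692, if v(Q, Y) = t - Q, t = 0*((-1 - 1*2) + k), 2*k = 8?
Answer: -580472677/28053 ≈ -20692.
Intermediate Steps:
k = 4 (k = (½)*8 = 4)
t = 0 (t = 0*((-1 - 1*2) + 4) = 0*((-1 - 2) + 4) = 0*(-3 + 4) = 0*1 = 0)
v(Q, Y) = -Q (v(Q, Y) = 0 - Q = -Q)
1/(v(-208, -35 - 1*59) - 28261) - 20692 = 1/(-1*(-208) - 28261) - 20692 = 1/(208 - 28261) - 20692 = 1/(-28053) - 20692 = -1/28053 - 20692 = -580472677/28053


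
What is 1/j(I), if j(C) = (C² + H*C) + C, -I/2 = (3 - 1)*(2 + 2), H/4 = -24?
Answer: 1/1776 ≈ 0.00056306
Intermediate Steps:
H = -96 (H = 4*(-24) = -96)
I = -16 (I = -2*(3 - 1)*(2 + 2) = -4*4 = -2*8 = -16)
j(C) = C² - 95*C (j(C) = (C² - 96*C) + C = C² - 95*C)
1/j(I) = 1/(-16*(-95 - 16)) = 1/(-16*(-111)) = 1/1776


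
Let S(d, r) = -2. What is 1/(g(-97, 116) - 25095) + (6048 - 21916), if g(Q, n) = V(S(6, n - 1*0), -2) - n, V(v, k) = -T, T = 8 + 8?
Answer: -400302037/25227 ≈ -15868.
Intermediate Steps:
T = 16
V(v, k) = -16 (V(v, k) = -1*16 = -16)
g(Q, n) = -16 - n
1/(g(-97, 116) - 25095) + (6048 - 21916) = 1/((-16 - 1*116) - 25095) + (6048 - 21916) = 1/((-16 - 116) - 25095) - 15868 = 1/(-132 - 25095) - 15868 = 1/(-25227) - 15868 = -1/25227 - 15868 = -400302037/25227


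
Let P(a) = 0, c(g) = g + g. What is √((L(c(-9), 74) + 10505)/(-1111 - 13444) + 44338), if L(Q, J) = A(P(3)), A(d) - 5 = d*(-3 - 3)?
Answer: 2*√93927647594/2911 ≈ 210.56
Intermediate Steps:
c(g) = 2*g
A(d) = 5 - 6*d (A(d) = 5 + d*(-3 - 3) = 5 + d*(-6) = 5 - 6*d)
L(Q, J) = 5 (L(Q, J) = 5 - 6*0 = 5 + 0 = 5)
√((L(c(-9), 74) + 10505)/(-1111 - 13444) + 44338) = √((5 + 10505)/(-1111 - 13444) + 44338) = √(10510/(-14555) + 44338) = √(10510*(-1/14555) + 44338) = √(-2102/2911 + 44338) = √(129065816/2911) = 2*√93927647594/2911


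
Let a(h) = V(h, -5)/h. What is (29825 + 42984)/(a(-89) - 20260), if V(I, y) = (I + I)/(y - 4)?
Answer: -655281/182342 ≈ -3.5937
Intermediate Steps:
V(I, y) = 2*I/(-4 + y) (V(I, y) = (2*I)/(-4 + y) = 2*I/(-4 + y))
a(h) = -2/9 (a(h) = (2*h/(-4 - 5))/h = (2*h/(-9))/h = (2*h*(-⅑))/h = (-2*h/9)/h = -2/9)
(29825 + 42984)/(a(-89) - 20260) = (29825 + 42984)/(-2/9 - 20260) = 72809/(-182342/9) = 72809*(-9/182342) = -655281/182342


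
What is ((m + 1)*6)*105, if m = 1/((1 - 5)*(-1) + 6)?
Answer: 693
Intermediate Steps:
m = ⅒ (m = 1/(-4*(-1) + 6) = 1/(4 + 6) = 1/10 = ⅒ ≈ 0.10000)
((m + 1)*6)*105 = ((⅒ + 1)*6)*105 = ((11/10)*6)*105 = (33/5)*105 = 693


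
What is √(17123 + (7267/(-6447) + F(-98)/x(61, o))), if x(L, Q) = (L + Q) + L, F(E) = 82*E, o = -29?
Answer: √75604943120210/66619 ≈ 130.52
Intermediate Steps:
x(L, Q) = Q + 2*L
√(17123 + (7267/(-6447) + F(-98)/x(61, o))) = √(17123 + (7267/(-6447) + (82*(-98))/(-29 + 2*61))) = √(17123 + (7267*(-1/6447) - 8036/(-29 + 122))) = √(17123 + (-7267/6447 - 8036/93)) = √(17123 - 5831547/66619) = √(1134885590/66619) = √75604943120210/66619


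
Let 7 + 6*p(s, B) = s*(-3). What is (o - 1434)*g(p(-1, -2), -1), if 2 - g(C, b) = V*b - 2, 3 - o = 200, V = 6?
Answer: -16310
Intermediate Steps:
p(s, B) = -7/6 - s/2 (p(s, B) = -7/6 + (s*(-3))/6 = -7/6 + (-3*s)/6 = -7/6 - s/2)
o = -197 (o = 3 - 1*200 = 3 - 200 = -197)
g(C, b) = 4 - 6*b (g(C, b) = 2 - (6*b - 2) = 2 - (-2 + 6*b) = 2 + (2 - 6*b) = 4 - 6*b)
(o - 1434)*g(p(-1, -2), -1) = (-197 - 1434)*(4 - 6*(-1)) = -1631*(4 + 6) = -1631*10 = -16310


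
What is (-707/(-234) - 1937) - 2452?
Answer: -1026319/234 ≈ -4386.0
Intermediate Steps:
(-707/(-234) - 1937) - 2452 = (-707*(-1/234) - 1937) - 2452 = (707/234 - 1937) - 2452 = -452551/234 - 2452 = -1026319/234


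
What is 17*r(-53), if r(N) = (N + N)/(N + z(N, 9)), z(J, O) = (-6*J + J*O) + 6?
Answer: 901/103 ≈ 8.7476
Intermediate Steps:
z(J, O) = 6 - 6*J + J*O
r(N) = 2*N/(6 + 4*N) (r(N) = (N + N)/(N + (6 - 6*N + N*9)) = (2*N)/(N + (6 - 6*N + 9*N)) = (2*N)/(N + (6 + 3*N)) = (2*N)/(6 + 4*N) = 2*N/(6 + 4*N))
17*r(-53) = 17*(-53/(3 + 2*(-53))) = 17*(-53/(3 - 106)) = 17*(-53/(-103)) = 17*(-53*(-1/103)) = 17*(53/103) = 901/103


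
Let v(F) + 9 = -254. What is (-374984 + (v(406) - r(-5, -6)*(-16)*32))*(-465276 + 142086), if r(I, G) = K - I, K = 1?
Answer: 120283238250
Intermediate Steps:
v(F) = -263 (v(F) = -9 - 254 = -263)
r(I, G) = 1 - I
(-374984 + (v(406) - r(-5, -6)*(-16)*32))*(-465276 + 142086) = (-374984 + (-263 - (1 - 1*(-5))*(-16)*32))*(-465276 + 142086) = (-374984 + (-263 - (1 + 5)*(-16)*32))*(-323190) = (-374984 + (-263 - 6*(-16)*32))*(-323190) = (-374984 + (-263 - (-96)*32))*(-323190) = (-374984 + (-263 - 1*(-3072)))*(-323190) = (-374984 + (-263 + 3072))*(-323190) = (-374984 + 2809)*(-323190) = -372175*(-323190) = 120283238250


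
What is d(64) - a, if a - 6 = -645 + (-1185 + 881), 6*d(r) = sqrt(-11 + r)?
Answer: 943 + sqrt(53)/6 ≈ 944.21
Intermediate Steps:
d(r) = sqrt(-11 + r)/6
a = -943 (a = 6 + (-645 + (-1185 + 881)) = 6 + (-645 - 304) = 6 - 949 = -943)
d(64) - a = sqrt(-11 + 64)/6 - 1*(-943) = sqrt(53)/6 + 943 = 943 + sqrt(53)/6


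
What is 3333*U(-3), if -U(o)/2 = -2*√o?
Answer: 13332*I*√3 ≈ 23092.0*I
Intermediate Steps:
U(o) = 4*√o (U(o) = -(-4)*√o = 4*√o)
3333*U(-3) = 3333*(4*√(-3)) = 3333*(4*(I*√3)) = 3333*(4*I*√3) = 13332*I*√3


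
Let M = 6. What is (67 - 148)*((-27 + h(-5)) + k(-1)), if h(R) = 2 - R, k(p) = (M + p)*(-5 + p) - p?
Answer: 3969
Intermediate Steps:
k(p) = -p + (-5 + p)*(6 + p) (k(p) = (6 + p)*(-5 + p) - p = (-5 + p)*(6 + p) - p = -p + (-5 + p)*(6 + p))
(67 - 148)*((-27 + h(-5)) + k(-1)) = (67 - 148)*((-27 + (2 - 1*(-5))) + (-30 + (-1)**2)) = -81*((-27 + (2 + 5)) + (-30 + 1)) = -81*((-27 + 7) - 29) = -81*(-20 - 29) = -81*(-49) = 3969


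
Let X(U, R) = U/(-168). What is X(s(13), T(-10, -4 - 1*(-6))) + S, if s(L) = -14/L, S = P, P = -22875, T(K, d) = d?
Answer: -3568499/156 ≈ -22875.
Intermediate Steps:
S = -22875
X(U, R) = -U/168 (X(U, R) = U*(-1/168) = -U/168)
X(s(13), T(-10, -4 - 1*(-6))) + S = -(-1)/(12*13) - 22875 = -1/168*(-14/13) - 22875 = 1/156 - 22875 = -3568499/156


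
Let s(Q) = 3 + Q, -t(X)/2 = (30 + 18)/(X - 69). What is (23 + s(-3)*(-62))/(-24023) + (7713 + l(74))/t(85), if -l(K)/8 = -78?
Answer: -66759963/48046 ≈ -1389.5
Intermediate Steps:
l(K) = 624 (l(K) = -8*(-78) = 624)
t(X) = -96/(-69 + X) (t(X) = -2*(30 + 18)/(X - 69) = -96/(-69 + X))
(23 + s(-3)*(-62))/(-24023) + (7713 + l(74))/t(85) = (23 + (3 - 3)*(-62))/(-24023) + (7713 + 624)/((-96/(-69 + 85))) = (23 + 0*(-62))*(-1/24023) + 8337/((-96/16)) = (23 + 0)*(-1/24023) + 8337/((-96*1/16)) = 23*(-1/24023) + 8337/(-6) = -23/24023 + 8337*(-1/6) = -23/24023 - 2779/2 = -66759963/48046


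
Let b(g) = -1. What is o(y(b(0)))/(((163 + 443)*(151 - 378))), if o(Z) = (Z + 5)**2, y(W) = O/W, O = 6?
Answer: -1/137562 ≈ -7.2695e-6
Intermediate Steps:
y(W) = 6/W
o(Z) = (5 + Z)**2
o(y(b(0)))/(((163 + 443)*(151 - 378))) = (5 + 6/(-1))**2/(((163 + 443)*(151 - 378))) = (5 + 6*(-1))**2/((606*(-227))) = (5 - 6)**2/(-137562) = (-1)**2*(-1/137562) = 1*(-1/137562) = -1/137562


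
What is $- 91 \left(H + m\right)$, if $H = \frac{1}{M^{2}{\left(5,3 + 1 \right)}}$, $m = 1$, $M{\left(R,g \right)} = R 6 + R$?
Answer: $- \frac{15938}{175} \approx -91.074$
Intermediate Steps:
$M{\left(R,g \right)} = 7 R$ ($M{\left(R,g \right)} = 6 R + R = 7 R$)
$H = \frac{1}{1225}$ ($H = \frac{1}{\left(7 \cdot 5\right)^{2}} = \frac{1}{35^{2}} = \frac{1}{1225} \approx 0.00081633$)
$- 91 \left(H + m\right) = - 91 \left(\frac{1}{1225} + 1\right) = \left(-91\right) \frac{1226}{1225} = - \frac{15938}{175}$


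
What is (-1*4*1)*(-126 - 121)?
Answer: 988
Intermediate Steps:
(-1*4*1)*(-126 - 121) = -4*1*(-247) = -4*(-247) = 988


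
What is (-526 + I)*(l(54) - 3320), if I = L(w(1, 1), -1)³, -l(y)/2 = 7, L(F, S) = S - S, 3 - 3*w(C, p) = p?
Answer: 1753684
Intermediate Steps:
w(C, p) = 1 - p/3
L(F, S) = 0
l(y) = -14 (l(y) = -2*7 = -14)
I = 0 (I = 0³ = 0)
(-526 + I)*(l(54) - 3320) = (-526 + 0)*(-14 - 3320) = -526*(-3334) = 1753684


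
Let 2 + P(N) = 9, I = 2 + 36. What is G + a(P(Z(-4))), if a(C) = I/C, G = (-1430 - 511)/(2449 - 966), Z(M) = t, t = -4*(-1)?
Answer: 42767/10381 ≈ 4.1197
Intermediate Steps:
t = 4
Z(M) = 4
I = 38
P(N) = 7 (P(N) = -2 + 9 = 7)
G = -1941/1483 ≈ -1.3088
a(C) = 38/C
G + a(P(Z(-4))) = -1941/1483 + 38/7 = 42767/10381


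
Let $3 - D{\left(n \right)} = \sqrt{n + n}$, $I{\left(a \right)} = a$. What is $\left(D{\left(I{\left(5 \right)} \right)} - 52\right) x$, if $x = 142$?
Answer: $-6958 - 142 \sqrt{10} \approx -7407.0$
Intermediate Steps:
$D{\left(n \right)} = 3 - \sqrt{2} \sqrt{n}$ ($D{\left(n \right)} = 3 - \sqrt{n + n} = 3 - \sqrt{2 n} = 3 - \sqrt{2} \sqrt{n}$)
$\left(D{\left(I{\left(5 \right)} \right)} - 52\right) x = \left(\left(3 - \sqrt{2} \sqrt{5}\right) - 52\right) 142 = \left(\left(3 - \sqrt{10}\right) - 52\right) 142 = \left(-49 - \sqrt{10}\right) 142 = -6958 - 142 \sqrt{10}$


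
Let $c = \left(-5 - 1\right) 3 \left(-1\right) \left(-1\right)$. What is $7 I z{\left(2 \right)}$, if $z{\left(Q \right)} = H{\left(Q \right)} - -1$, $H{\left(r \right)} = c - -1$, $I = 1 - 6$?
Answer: $560$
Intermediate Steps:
$I = -5$ ($I = 1 - 6 = -5$)
$c = -18$ ($c = - 6 \left(\left(-3\right) \left(-1\right)\right) = \left(-6\right) 3 = -18$)
$H{\left(r \right)} = -17$ ($H{\left(r \right)} = -18 - -1 = -18 + 1 = -17$)
$z{\left(Q \right)} = -16$ ($z{\left(Q \right)} = -17 - -1 = -17 + 1 = -16$)
$7 I z{\left(2 \right)} = 7 \left(-5\right) \left(-16\right) = \left(-35\right) \left(-16\right) = 560$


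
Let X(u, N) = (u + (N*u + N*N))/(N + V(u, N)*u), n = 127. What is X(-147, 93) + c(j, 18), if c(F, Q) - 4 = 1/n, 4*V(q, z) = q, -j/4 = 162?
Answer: 2854159/930529 ≈ 3.0672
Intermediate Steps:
j = -648 (j = -4*162 = -648)
V(q, z) = q/4
X(u, N) = (u + N**2 + N*u)/(N + u**2/4) (X(u, N) = (u + (N*u + N*N))/(N + (u/4)*u) = (u + (N*u + N**2))/(N + u**2/4) = (u + (N**2 + N*u))/(N + u**2/4) = (u + N**2 + N*u)/(N + u**2/4))
c(F, Q) = 509/127 (c(F, Q) = 4 + 1/127 = 509/127)
X(-147, 93) + c(j, 18) = 4*(-147 + 93**2 + 93*(-147))/((-147)**2 + 4*93) + 509/127 = 4*(-147 + 8649 - 13671)/(21609 + 372) + 509/127 = 4*(-5169)/21981 + 509/127 = 4*(1/21981)*(-5169) + 509/127 = -6892/7327 + 509/127 = 2854159/930529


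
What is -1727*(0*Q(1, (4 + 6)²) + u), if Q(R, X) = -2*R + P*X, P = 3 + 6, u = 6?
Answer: -10362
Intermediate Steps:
P = 9
Q(R, X) = -2*R + 9*X
-1727*(0*Q(1, (4 + 6)²) + u) = -1727*(0*(-2*1 + 9*(4 + 6)²) + 6) = -1727*(0*(-2 + 9*10²) + 6) = -1727*(0*(-2 + 9*100) + 6) = -1727*(0*(-2 + 900) + 6) = -1727*(0*898 + 6) = -1727*(0 + 6) = -1727*6 = -10362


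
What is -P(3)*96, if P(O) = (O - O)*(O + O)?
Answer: 0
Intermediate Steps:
P(O) = 0 (P(O) = 0*(2*O) = 0)
-P(3)*96 = -0*96 = -1*0 = 0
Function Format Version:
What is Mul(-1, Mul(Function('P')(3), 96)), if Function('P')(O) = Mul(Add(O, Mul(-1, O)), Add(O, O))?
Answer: 0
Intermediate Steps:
Function('P')(O) = 0 (Function('P')(O) = Mul(0, Mul(2, O)) = 0)
Mul(-1, Mul(Function('P')(3), 96)) = Mul(-1, Mul(0, 96)) = Mul(-1, 0) = 0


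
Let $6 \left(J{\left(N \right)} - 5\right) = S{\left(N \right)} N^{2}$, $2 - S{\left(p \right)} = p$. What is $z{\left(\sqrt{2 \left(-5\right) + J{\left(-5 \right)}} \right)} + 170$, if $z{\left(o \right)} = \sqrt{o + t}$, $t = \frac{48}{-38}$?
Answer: $170 + \frac{\sqrt{-16416 + 2166 \sqrt{870}}}{114} \approx 171.91$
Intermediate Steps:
$S{\left(p \right)} = 2 - p$
$t = - \frac{24}{19}$ ($t = 48 \left(- \frac{1}{38}\right) = - \frac{24}{19} \approx -1.2632$)
$J{\left(N \right)} = 5 + \frac{N^{2} \left(2 - N\right)}{6}$ ($J{\left(N \right)} = 5 + \frac{\left(2 - N\right) N^{2}}{6} = 5 + \frac{N^{2} \left(2 - N\right)}{6}$)
$z{\left(o \right)} = \sqrt{- \frac{24}{19} + o}$ ($z{\left(o \right)} = \sqrt{o - \frac{24}{19}} = \sqrt{- \frac{24}{19} + o}$)
$z{\left(\sqrt{2 \left(-5\right) + J{\left(-5 \right)}} \right)} + 170 = \frac{\sqrt{-456 + 361 \sqrt{2 \left(-5\right) + \left(5 + \frac{\left(-5\right)^{2} \left(2 - -5\right)}{6}\right)}}}{19} + 170 = \frac{\sqrt{-456 + 361 \sqrt{-10 + \left(5 + \frac{1}{6} \cdot 25 \left(2 + 5\right)\right)}}}{19} + 170 = \frac{\sqrt{-456 + 361 \sqrt{-10 + \left(5 + \frac{1}{6} \cdot 25 \cdot 7\right)}}}{19} + 170 = \frac{\sqrt{-456 + 361 \sqrt{-10 + \left(5 + \frac{175}{6}\right)}}}{19} + 170 = \frac{\sqrt{-456 + 361 \sqrt{-10 + \frac{205}{6}}}}{19} + 170 = \frac{\sqrt{-456 + 361 \sqrt{\frac{145}{6}}}}{19} + 170 = \frac{\sqrt{-456 + 361 \frac{\sqrt{870}}{6}}}{19} + 170 = \frac{\sqrt{-456 + \frac{361 \sqrt{870}}{6}}}{19} + 170 = 170 + \frac{\sqrt{-456 + \frac{361 \sqrt{870}}{6}}}{19}$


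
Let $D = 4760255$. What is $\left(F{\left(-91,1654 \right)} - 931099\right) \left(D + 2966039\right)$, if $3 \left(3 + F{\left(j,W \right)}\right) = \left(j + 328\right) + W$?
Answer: $- \frac{21567292966010}{3} \approx -7.1891 \cdot 10^{12}$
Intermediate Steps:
$F{\left(j,W \right)} = \frac{319}{3} + \frac{W}{3} + \frac{j}{3}$ ($F{\left(j,W \right)} = -3 + \frac{\left(j + 328\right) + W}{3} = -3 + \frac{\left(328 + j\right) + W}{3} = -3 + \frac{328 + W + j}{3} = -3 + \left(\frac{328}{3} + \frac{W}{3} + \frac{j}{3}\right) = \frac{319}{3} + \frac{W}{3} + \frac{j}{3}$)
$\left(F{\left(-91,1654 \right)} - 931099\right) \left(D + 2966039\right) = \left(\left(\frac{319}{3} + \frac{1}{3} \cdot 1654 + \frac{1}{3} \left(-91\right)\right) - 931099\right) \left(4760255 + 2966039\right) = \left(\left(\frac{319}{3} + \frac{1654}{3} - \frac{91}{3}\right) - 931099\right) 7726294 = \left(\frac{1882}{3} - 931099\right) 7726294 = \left(- \frac{2791415}{3}\right) 7726294 = - \frac{21567292966010}{3}$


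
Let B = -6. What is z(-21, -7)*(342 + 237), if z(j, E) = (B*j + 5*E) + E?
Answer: 48636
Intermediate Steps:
z(j, E) = -6*j + 6*E (z(j, E) = (-6*j + 5*E) + E = -6*j + 6*E)
z(-21, -7)*(342 + 237) = (-6*(-21) + 6*(-7))*(342 + 237) = (126 - 42)*579 = 84*579 = 48636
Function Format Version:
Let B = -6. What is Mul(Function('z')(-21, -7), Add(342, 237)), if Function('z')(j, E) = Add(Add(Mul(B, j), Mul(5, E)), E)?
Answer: 48636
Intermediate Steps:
Function('z')(j, E) = Add(Mul(-6, j), Mul(6, E)) (Function('z')(j, E) = Add(Add(Mul(-6, j), Mul(5, E)), E) = Add(Mul(-6, j), Mul(6, E)))
Mul(Function('z')(-21, -7), Add(342, 237)) = Mul(Add(Mul(-6, -21), Mul(6, -7)), Add(342, 237)) = Mul(Add(126, -42), 579) = Mul(84, 579) = 48636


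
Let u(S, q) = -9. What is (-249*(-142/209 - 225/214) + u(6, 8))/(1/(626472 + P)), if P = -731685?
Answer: -1985716828539/44726 ≈ -4.4397e+7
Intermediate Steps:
(-249*(-142/209 - 225/214) + u(6, 8))/(1/(626472 + P)) = (-249*(-142/209 - 225/214) - 9)/(1/(626472 - 731685)) = (-249*(-142*1/209 - 225*1/214) - 9)/(1/(-105213)) = (-249*(-142/209 - 225/214) - 9)/(-1/105213) = (-249*(-77413/44726) - 9)*(-105213) = (19275837/44726 - 9)*(-105213) = (18873303/44726)*(-105213) = -1985716828539/44726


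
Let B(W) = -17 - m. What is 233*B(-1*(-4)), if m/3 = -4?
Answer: -1165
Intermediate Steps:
m = -12 (m = 3*(-4) = -12)
B(W) = -5 (B(W) = -17 - 1*(-12) = -17 + 12 = -5)
233*B(-1*(-4)) = 233*(-5) = -1165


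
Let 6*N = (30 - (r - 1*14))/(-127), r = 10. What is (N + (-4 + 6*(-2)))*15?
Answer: -30565/127 ≈ -240.67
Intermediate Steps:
N = -17/381 (N = ((30 - (10 - 1*14))/(-127))/6 = ((30 - (10 - 14))*(-1/127))/6 = ((30 - 1*(-4))*(-1/127))/6 = ((30 + 4)*(-1/127))/6 = (34*(-1/127))/6 = (⅙)*(-34/127) = -17/381 ≈ -0.044619)
(N + (-4 + 6*(-2)))*15 = (-17/381 + (-4 + 6*(-2)))*15 = (-17/381 + (-4 - 12))*15 = (-17/381 - 16)*15 = -6113/381*15 = -30565/127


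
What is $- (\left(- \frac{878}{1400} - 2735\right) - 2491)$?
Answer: $\frac{3658639}{700} \approx 5226.6$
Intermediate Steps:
$- (\left(- \frac{878}{1400} - 2735\right) - 2491) = - (\left(\left(-878\right) \frac{1}{1400} - 2735\right) - 2491) = - (\left(- \frac{439}{700} - 2735\right) - 2491) = - (- \frac{1914939}{700} - 2491) = \left(-1\right) \left(- \frac{3658639}{700}\right) = \frac{3658639}{700}$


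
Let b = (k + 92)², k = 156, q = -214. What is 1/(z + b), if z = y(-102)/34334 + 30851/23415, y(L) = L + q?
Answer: 401965305/24723000038267 ≈ 1.6259e-5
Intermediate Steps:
y(L) = -214 + L (y(L) = L - 214 = -214 + L)
z = 525919547/401965305 (z = (-214 - 102)/34334 + 30851/23415 = -316*1/34334 + 30851*(1/23415) = -158/17167 + 30851/23415 = 525919547/401965305 ≈ 1.3084)
b = 61504 (b = (156 + 92)² = 248² = 61504)
1/(z + b) = 1/(525919547/401965305 + 61504) = 1/(24723000038267/401965305) = 401965305/24723000038267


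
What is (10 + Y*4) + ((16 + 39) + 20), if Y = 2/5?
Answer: 433/5 ≈ 86.600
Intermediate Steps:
Y = 2/5 (Y = 2*(1/5) = 2/5 ≈ 0.40000)
(10 + Y*4) + ((16 + 39) + 20) = (10 + (2/5)*4) + ((16 + 39) + 20) = (10 + 8/5) + (55 + 20) = 58/5 + 75 = 433/5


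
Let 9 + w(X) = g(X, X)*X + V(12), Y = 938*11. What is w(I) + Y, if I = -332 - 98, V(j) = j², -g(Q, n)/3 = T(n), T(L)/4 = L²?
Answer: 954094453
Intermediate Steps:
Y = 10318
T(L) = 4*L²
g(Q, n) = -12*n²
I = -430
w(X) = 135 - 12*X³ (w(X) = -9 + ((-12*X²)*X + 12²) = -9 + (-12*X³ + 144) = -9 + (144 - 12*X³) = 135 - 12*X³)
w(I) + Y = (135 - 12*(-430)³) + 10318 = (135 - 12*(-79507000)) + 10318 = (135 + 954084000) + 10318 = 954084135 + 10318 = 954094453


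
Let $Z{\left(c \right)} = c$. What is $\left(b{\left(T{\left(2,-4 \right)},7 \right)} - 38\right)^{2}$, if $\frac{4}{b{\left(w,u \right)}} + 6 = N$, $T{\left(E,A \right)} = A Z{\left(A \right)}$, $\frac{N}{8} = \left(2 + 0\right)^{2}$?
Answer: $\frac{242064}{169} \approx 1432.3$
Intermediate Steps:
$N = 32$ ($N = 8 \left(2 + 0\right)^{2} = 8 \cdot 2^{2} = 8 \cdot 4 = 32$)
$T{\left(E,A \right)} = A^{2}$ ($T{\left(E,A \right)} = A A = A^{2}$)
$b{\left(w,u \right)} = \frac{2}{13}$ ($b{\left(w,u \right)} = \frac{4}{-6 + 32} = \frac{4}{26} = 4 \cdot \frac{1}{26} = \frac{2}{13}$)
$\left(b{\left(T{\left(2,-4 \right)},7 \right)} - 38\right)^{2} = \left(\frac{2}{13} - 38\right)^{2} = \left(- \frac{492}{13}\right)^{2} = \frac{242064}{169}$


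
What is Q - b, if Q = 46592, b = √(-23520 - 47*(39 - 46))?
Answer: 46592 - I*√23191 ≈ 46592.0 - 152.29*I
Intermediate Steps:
b = I*√23191 (b = √(-23520 - 47*(-7)) = √(-23520 + 329) = √(-23191) = I*√23191 ≈ 152.29*I)
Q - b = 46592 - I*√23191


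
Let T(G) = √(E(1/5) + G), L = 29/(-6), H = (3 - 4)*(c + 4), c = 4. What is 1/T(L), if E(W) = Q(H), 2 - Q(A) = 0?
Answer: -I*√102/17 ≈ -0.59409*I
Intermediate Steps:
H = -8 (H = (3 - 4)*(4 + 4) = -1*8 = -8)
Q(A) = 2 (Q(A) = 2 - 1*0 = 2 + 0 = 2)
L = -29/6 (L = 29*(-⅙) = -29/6 ≈ -4.8333)
E(W) = 2
T(G) = √(2 + G)
1/T(L) = 1/(√(2 - 29/6)) = 1/(√(-17/6)) = 1/(I*√102/6) = -I*√102/17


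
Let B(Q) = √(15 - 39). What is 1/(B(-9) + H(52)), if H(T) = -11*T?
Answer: -143/81802 - I*√6/163604 ≈ -0.0017481 - 1.4972e-5*I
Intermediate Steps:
B(Q) = 2*I*√6 (B(Q) = √(-24) = 2*I*√6)
1/(B(-9) + H(52)) = 1/(2*I*√6 - 11*52) = 1/(2*I*√6 - 572) = 1/(-572 + 2*I*√6)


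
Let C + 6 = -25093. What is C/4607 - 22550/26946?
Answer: -390102752/62070111 ≈ -6.2849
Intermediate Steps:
C = -25099 (C = -6 - 25093 = -25099)
C/4607 - 22550/26946 = -25099/4607 - 22550/26946 = -25099*1/4607 - 22550*1/26946 = -25099/4607 - 11275/13473 = -390102752/62070111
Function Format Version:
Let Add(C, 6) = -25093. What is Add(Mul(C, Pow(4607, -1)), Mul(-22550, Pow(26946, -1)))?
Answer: Rational(-390102752, 62070111) ≈ -6.2849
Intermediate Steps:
C = -25099 (C = Add(-6, -25093) = -25099)
Add(Mul(C, Pow(4607, -1)), Mul(-22550, Pow(26946, -1))) = Add(Mul(-25099, Pow(4607, -1)), Mul(-22550, Pow(26946, -1))) = Add(Mul(-25099, Rational(1, 4607)), Mul(-22550, Rational(1, 26946))) = Add(Rational(-25099, 4607), Rational(-11275, 13473)) = Rational(-390102752, 62070111)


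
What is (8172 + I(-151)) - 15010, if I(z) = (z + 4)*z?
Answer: 15359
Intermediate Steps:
I(z) = z*(4 + z) (I(z) = (4 + z)*z = z*(4 + z))
(8172 + I(-151)) - 15010 = (8172 - 151*(4 - 151)) - 15010 = (8172 - 151*(-147)) - 15010 = (8172 + 22197) - 15010 = 30369 - 15010 = 15359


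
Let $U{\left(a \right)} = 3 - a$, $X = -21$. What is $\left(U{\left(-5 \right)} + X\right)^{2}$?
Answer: $169$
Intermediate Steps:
$\left(U{\left(-5 \right)} + X\right)^{2} = \left(\left(3 - -5\right) - 21\right)^{2} = \left(\left(3 + 5\right) - 21\right)^{2} = \left(8 - 21\right)^{2} = \left(-13\right)^{2} = 169$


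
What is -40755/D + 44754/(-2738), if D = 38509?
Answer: -917509488/52718821 ≈ -17.404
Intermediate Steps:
-40755/D + 44754/(-2738) = -40755/38509 + 44754/(-2738) = -40755*1/38509 + 44754*(-1/2738) = -40755/38509 - 22377/1369 = -917509488/52718821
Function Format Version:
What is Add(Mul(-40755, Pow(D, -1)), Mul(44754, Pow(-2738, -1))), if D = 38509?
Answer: Rational(-917509488, 52718821) ≈ -17.404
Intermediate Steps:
Add(Mul(-40755, Pow(D, -1)), Mul(44754, Pow(-2738, -1))) = Add(Mul(-40755, Pow(38509, -1)), Mul(44754, Pow(-2738, -1))) = Add(Mul(-40755, Rational(1, 38509)), Mul(44754, Rational(-1, 2738))) = Add(Rational(-40755, 38509), Rational(-22377, 1369)) = Rational(-917509488, 52718821)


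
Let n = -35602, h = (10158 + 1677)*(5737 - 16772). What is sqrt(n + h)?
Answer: I*sqrt(130634827) ≈ 11430.0*I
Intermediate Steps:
h = -130599225 (h = 11835*(-11035) = -130599225)
sqrt(n + h) = sqrt(-35602 - 130599225) = sqrt(-130634827) = I*sqrt(130634827)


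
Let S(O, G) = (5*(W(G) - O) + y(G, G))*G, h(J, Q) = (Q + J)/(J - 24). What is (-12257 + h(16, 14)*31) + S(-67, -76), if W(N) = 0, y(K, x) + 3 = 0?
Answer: -150421/4 ≈ -37605.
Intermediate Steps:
y(K, x) = -3 (y(K, x) = -3 + 0 = -3)
h(J, Q) = (J + Q)/(-24 + J)
S(O, G) = G*(-3 - 5*O) (S(O, G) = (5*(0 - O) - 3)*G = (5*(-O) - 3)*G = (-5*O - 3)*G = (-3 - 5*O)*G = G*(-3 - 5*O))
(-12257 + h(16, 14)*31) + S(-67, -76) = (-12257 + ((16 + 14)/(-24 + 16))*31) - 1*(-76)*(3 + 5*(-67)) = (-12257 + (30/(-8))*31) - 1*(-76)*(3 - 335) = (-12257 - 1/8*30*31) - 1*(-76)*(-332) = (-12257 - 15/4*31) - 25232 = (-12257 - 465/4) - 25232 = -49493/4 - 25232 = -150421/4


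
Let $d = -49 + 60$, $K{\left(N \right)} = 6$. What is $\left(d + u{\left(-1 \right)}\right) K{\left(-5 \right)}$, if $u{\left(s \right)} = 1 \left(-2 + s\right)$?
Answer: $48$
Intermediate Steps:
$d = 11$
$u{\left(s \right)} = -2 + s$
$\left(d + u{\left(-1 \right)}\right) K{\left(-5 \right)} = \left(11 - 3\right) 6 = 8 \cdot 6 = 48$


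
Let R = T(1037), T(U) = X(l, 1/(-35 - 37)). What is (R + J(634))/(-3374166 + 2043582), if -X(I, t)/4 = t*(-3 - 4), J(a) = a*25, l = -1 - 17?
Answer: -285293/23950512 ≈ -0.011912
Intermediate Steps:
l = -18
J(a) = 25*a
X(I, t) = 28*t (X(I, t) = -4*t*(-3 - 4) = -4*t*(-7) = -(-28)*t = 28*t)
T(U) = -7/18 (T(U) = 28/(-35 - 37) = 28/(-72) = 28*(-1/72) = -7/18)
R = -7/18 ≈ -0.38889
(R + J(634))/(-3374166 + 2043582) = (-7/18 + 25*634)/(-3374166 + 2043582) = (-7/18 + 15850)/(-1330584) = (285293/18)*(-1/1330584) = -285293/23950512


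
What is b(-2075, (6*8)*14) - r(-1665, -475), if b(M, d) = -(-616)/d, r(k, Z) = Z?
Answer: 5711/12 ≈ 475.92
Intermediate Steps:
b(M, d) = 616/d
b(-2075, (6*8)*14) - r(-1665, -475) = 616/(((6*8)*14)) - 1*(-475) = 616/((48*14)) + 475 = 616/672 + 475 = 616*(1/672) + 475 = 11/12 + 475 = 5711/12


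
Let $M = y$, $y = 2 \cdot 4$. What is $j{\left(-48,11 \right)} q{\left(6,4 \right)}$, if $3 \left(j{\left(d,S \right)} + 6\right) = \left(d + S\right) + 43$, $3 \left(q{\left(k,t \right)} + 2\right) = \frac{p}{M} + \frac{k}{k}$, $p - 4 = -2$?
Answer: $\frac{19}{3} \approx 6.3333$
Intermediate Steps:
$y = 8$
$p = 2$ ($p = 4 - 2 = 2$)
$M = 8$
$q{\left(k,t \right)} = - \frac{19}{12}$ ($q{\left(k,t \right)} = -2 + \frac{\frac{2}{8} + \frac{k}{k}}{3} = -2 + \frac{2 \cdot \frac{1}{8} + 1}{3} = -2 + \frac{\frac{1}{4} + 1}{3} = -2 + \frac{1}{3} \cdot \frac{5}{4} = -2 + \frac{5}{12} = - \frac{19}{12}$)
$j{\left(d,S \right)} = \frac{25}{3} + \frac{S}{3} + \frac{d}{3}$ ($j{\left(d,S \right)} = -6 + \frac{\left(d + S\right) + 43}{3} = -6 + \frac{\left(S + d\right) + 43}{3} = -6 + \frac{43 + S + d}{3} = -6 + \left(\frac{43}{3} + \frac{S}{3} + \frac{d}{3}\right) = \frac{25}{3} + \frac{S}{3} + \frac{d}{3}$)
$j{\left(-48,11 \right)} q{\left(6,4 \right)} = \left(\frac{25}{3} + \frac{1}{3} \cdot 11 + \frac{1}{3} \left(-48\right)\right) \left(- \frac{19}{12}\right) = \left(\frac{25}{3} + \frac{11}{3} - 16\right) \left(- \frac{19}{12}\right) = \left(-4\right) \left(- \frac{19}{12}\right) = \frac{19}{3}$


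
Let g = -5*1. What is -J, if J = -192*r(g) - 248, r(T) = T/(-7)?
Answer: 2696/7 ≈ 385.14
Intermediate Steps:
g = -5
r(T) = -T/7 (r(T) = T*(-⅐) = -T/7)
J = -2696/7 (J = -(-192)*(-5)/7 - 248 = -192*5/7 - 248 = -960/7 - 248 = -2696/7 ≈ -385.14)
-J = -1*(-2696/7) = 2696/7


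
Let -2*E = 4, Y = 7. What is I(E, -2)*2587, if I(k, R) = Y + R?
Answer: 12935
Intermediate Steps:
E = -2 (E = -½*4 = -2)
I(k, R) = 7 + R
I(E, -2)*2587 = (7 - 2)*2587 = 5*2587 = 12935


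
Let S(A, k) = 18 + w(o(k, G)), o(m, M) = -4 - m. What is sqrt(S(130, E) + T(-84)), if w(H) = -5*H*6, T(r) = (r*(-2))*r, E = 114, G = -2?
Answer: I*sqrt(10554) ≈ 102.73*I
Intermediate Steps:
T(r) = -2*r**2 (T(r) = (-2*r)*r = -2*r**2)
w(H) = -30*H
S(A, k) = 138 + 30*k (S(A, k) = 18 - 30*(-4 - k) = 18 + (120 + 30*k) = 138 + 30*k)
sqrt(S(130, E) + T(-84)) = sqrt((138 + 30*114) - 2*(-84)**2) = sqrt((138 + 3420) - 2*7056) = sqrt(3558 - 14112) = sqrt(-10554) = I*sqrt(10554)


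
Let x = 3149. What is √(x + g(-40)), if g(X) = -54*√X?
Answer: √(3149 - 108*I*√10) ≈ 56.198 - 3.0386*I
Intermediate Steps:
√(x + g(-40)) = √(3149 - 108*I*√10)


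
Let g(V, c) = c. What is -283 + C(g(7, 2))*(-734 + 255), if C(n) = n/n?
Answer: -762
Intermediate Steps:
C(n) = 1
-283 + C(g(7, 2))*(-734 + 255) = -283 + 1*(-734 + 255) = -283 + 1*(-479) = -283 - 479 = -762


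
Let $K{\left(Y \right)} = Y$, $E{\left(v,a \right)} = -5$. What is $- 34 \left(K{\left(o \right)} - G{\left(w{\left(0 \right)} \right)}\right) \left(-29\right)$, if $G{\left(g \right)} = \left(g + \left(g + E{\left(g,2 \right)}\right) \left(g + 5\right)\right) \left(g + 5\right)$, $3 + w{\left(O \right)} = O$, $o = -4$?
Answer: $33524$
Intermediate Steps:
$w{\left(O \right)} = -3 + O$
$G{\left(g \right)} = \left(5 + g\right) \left(g + \left(-5 + g\right) \left(5 + g\right)\right)$ ($G{\left(g \right)} = \left(g + \left(g - 5\right) \left(g + 5\right)\right) \left(g + 5\right) = \left(g + \left(-5 + g\right) \left(5 + g\right)\right) \left(5 + g\right) = \left(5 + g\right) \left(g + \left(-5 + g\right) \left(5 + g\right)\right)$)
$- 34 \left(K{\left(o \right)} - G{\left(w{\left(0 \right)} \right)}\right) \left(-29\right) = - 34 \left(-4 - \left(-125 + \left(-3 + 0\right)^{3} - 20 \left(-3 + 0\right) + 6 \left(-3 + 0\right)^{2}\right)\right) \left(-29\right) = - 34 \left(-4 - \left(-125 + \left(-3\right)^{3} - -60 + 6 \left(-3\right)^{2}\right)\right) \left(-29\right) = - 34 \left(-4 - \left(-125 - 27 + 60 + 6 \cdot 9\right)\right) \left(-29\right) = - 34 \left(-4 - \left(-125 - 27 + 60 + 54\right)\right) \left(-29\right) = - 34 \left(-4 - -38\right) \left(-29\right) = - 34 \left(-4 + 38\right) \left(-29\right) = \left(-34\right) 34 \left(-29\right) = \left(-1156\right) \left(-29\right) = 33524$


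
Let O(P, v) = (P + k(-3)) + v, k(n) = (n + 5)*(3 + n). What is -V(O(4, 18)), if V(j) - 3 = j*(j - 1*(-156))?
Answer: -3919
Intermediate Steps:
k(n) = (3 + n)*(5 + n) (k(n) = (5 + n)*(3 + n) = (3 + n)*(5 + n))
O(P, v) = P + v (O(P, v) = (P + (15 + (-3)² + 8*(-3))) + v = (P + (15 + 9 - 24)) + v = (P + 0) + v = P + v)
V(j) = 3 + j*(156 + j) (V(j) = 3 + j*(j - 1*(-156)) = 3 + j*(j + 156) = 3 + j*(156 + j))
-V(O(4, 18)) = -(3 + (4 + 18)² + 156*(4 + 18)) = -(3 + 22² + 156*22) = -(3 + 484 + 3432) = -1*3919 = -3919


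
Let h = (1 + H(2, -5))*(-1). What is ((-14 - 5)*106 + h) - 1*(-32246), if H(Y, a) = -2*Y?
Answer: 30235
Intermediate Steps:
h = 3 (h = (1 - 2*2)*(-1) = (1 - 4)*(-1) = -3*(-1) = 3)
((-14 - 5)*106 + h) - 1*(-32246) = ((-14 - 5)*106 + 3) - 1*(-32246) = (-19*106 + 3) + 32246 = (-2014 + 3) + 32246 = -2011 + 32246 = 30235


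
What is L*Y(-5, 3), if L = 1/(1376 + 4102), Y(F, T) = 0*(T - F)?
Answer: 0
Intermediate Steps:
Y(F, T) = 0
L = 1/5478 ≈ 0.00018255
L*Y(-5, 3) = (1/5478)*0 = 0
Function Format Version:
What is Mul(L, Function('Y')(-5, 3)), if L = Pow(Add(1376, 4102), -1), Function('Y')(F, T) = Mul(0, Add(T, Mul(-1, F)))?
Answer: 0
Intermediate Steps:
Function('Y')(F, T) = 0
L = Rational(1, 5478) (L = Pow(5478, -1) = Rational(1, 5478) ≈ 0.00018255)
Mul(L, Function('Y')(-5, 3)) = Mul(Rational(1, 5478), 0) = 0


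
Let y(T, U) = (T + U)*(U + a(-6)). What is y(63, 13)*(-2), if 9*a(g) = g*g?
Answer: -2584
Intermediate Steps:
a(g) = g²/9 (a(g) = (g*g)/9 = g²/9)
y(T, U) = (4 + U)*(T + U) (y(T, U) = (T + U)*(U + (⅑)*(-6)²) = (T + U)*(U + (⅑)*36) = (T + U)*(U + 4) = (T + U)*(4 + U) = (4 + U)*(T + U))
y(63, 13)*(-2) = (13² + 4*63 + 4*13 + 63*13)*(-2) = (169 + 252 + 52 + 819)*(-2) = 1292*(-2) = -2584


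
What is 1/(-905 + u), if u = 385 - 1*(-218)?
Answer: -1/302 ≈ -0.0033113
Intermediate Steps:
u = 603 (u = 385 + 218 = 603)
1/(-905 + u) = 1/(-905 + 603) = 1/(-302) = -1/302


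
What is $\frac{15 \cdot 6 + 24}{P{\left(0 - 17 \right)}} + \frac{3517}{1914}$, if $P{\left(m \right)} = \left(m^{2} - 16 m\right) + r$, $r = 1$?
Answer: $\frac{1097375}{537834} \approx 2.0404$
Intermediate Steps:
$P{\left(m \right)} = 1 + m^{2} - 16 m$ ($P{\left(m \right)} = \left(m^{2} - 16 m\right) + 1 = 1 + m^{2} - 16 m$)
$\frac{15 \cdot 6 + 24}{P{\left(0 - 17 \right)}} + \frac{3517}{1914} = \frac{15 \cdot 6 + 24}{1 + \left(0 - 17\right)^{2} - 16 \left(0 - 17\right)} + \frac{3517}{1914} = \frac{90 + 24}{1 + \left(0 - 17\right)^{2} - 16 \left(0 - 17\right)} + 3517 \cdot \frac{1}{1914} = \frac{114}{1 + \left(-17\right)^{2} - -272} + \frac{3517}{1914} = \frac{114}{1 + 289 + 272} + \frac{3517}{1914} = \frac{114}{562} + \frac{3517}{1914} = 114 \cdot \frac{1}{562} + \frac{3517}{1914} = \frac{57}{281} + \frac{3517}{1914} = \frac{1097375}{537834}$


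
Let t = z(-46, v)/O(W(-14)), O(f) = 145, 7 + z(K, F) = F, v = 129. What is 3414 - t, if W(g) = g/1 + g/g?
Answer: 494908/145 ≈ 3413.2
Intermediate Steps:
z(K, F) = -7 + F
W(g) = 1 + g (W(g) = g*1 + 1 = g + 1 = 1 + g)
t = 122/145 (t = (-7 + 129)/145 = 122*(1/145) = 122/145 ≈ 0.84138)
3414 - t = 3414 - 1*122/145 = 3414 - 122/145 = 494908/145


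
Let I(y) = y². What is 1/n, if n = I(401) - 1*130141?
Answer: 1/30660 ≈ 3.2616e-5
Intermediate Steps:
n = 30660 (n = 401² - 1*130141 = 160801 - 130141 = 30660)
1/n = 1/30660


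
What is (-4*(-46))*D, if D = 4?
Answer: 736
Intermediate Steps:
(-4*(-46))*D = -4*(-46)*4 = 184*4 = 736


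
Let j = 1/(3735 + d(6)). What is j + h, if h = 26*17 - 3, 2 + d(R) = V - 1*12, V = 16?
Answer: 1640544/3737 ≈ 439.00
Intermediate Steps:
d(R) = 2 (d(R) = -2 + (16 - 1*12) = -2 + (16 - 12) = -2 + 4 = 2)
h = 439 (h = 442 - 3 = 439)
j = 1/3737 (j = 1/(3735 + 2) = 1/3737 ≈ 0.00026759)
j + h = 1/3737 + 439 = 1640544/3737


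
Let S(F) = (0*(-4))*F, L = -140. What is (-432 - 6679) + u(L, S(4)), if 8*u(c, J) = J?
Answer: -7111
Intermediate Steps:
S(F) = 0 (S(F) = 0*F = 0)
u(c, J) = J/8
(-432 - 6679) + u(L, S(4)) = (-432 - 6679) + (⅛)*0 = -7111 + 0 = -7111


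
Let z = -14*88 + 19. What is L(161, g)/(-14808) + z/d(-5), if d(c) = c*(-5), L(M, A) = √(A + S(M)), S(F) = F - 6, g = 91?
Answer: -1213/25 - √246/14808 ≈ -48.521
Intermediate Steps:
S(F) = -6 + F
z = -1213 (z = -1232 + 19 = -1213)
L(M, A) = √(-6 + A + M) (L(M, A) = √(A + (-6 + M)) = √(-6 + A + M))
d(c) = -5*c
L(161, g)/(-14808) + z/d(-5) = √(-6 + 91 + 161)/(-14808) - 1213/((-5*(-5))) = √246*(-1/14808) - 1213/25 = -√246/14808 - 1213*1/25 = -√246/14808 - 1213/25 = -1213/25 - √246/14808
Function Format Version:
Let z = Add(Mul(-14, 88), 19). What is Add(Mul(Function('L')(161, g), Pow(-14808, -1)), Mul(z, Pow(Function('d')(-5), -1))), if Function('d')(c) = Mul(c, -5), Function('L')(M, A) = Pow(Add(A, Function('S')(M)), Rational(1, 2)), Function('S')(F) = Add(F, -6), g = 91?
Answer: Add(Rational(-1213, 25), Mul(Rational(-1, 14808), Pow(246, Rational(1, 2)))) ≈ -48.521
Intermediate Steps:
Function('S')(F) = Add(-6, F)
z = -1213 (z = Add(-1232, 19) = -1213)
Function('L')(M, A) = Pow(Add(-6, A, M), Rational(1, 2)) (Function('L')(M, A) = Pow(Add(A, Add(-6, M)), Rational(1, 2)) = Pow(Add(-6, A, M), Rational(1, 2)))
Function('d')(c) = Mul(-5, c)
Add(Mul(Function('L')(161, g), Pow(-14808, -1)), Mul(z, Pow(Function('d')(-5), -1))) = Add(Mul(Pow(Add(-6, 91, 161), Rational(1, 2)), Pow(-14808, -1)), Mul(-1213, Pow(Mul(-5, -5), -1))) = Add(Mul(Pow(246, Rational(1, 2)), Rational(-1, 14808)), Mul(-1213, Pow(25, -1))) = Add(Mul(Rational(-1, 14808), Pow(246, Rational(1, 2))), Mul(-1213, Rational(1, 25))) = Add(Mul(Rational(-1, 14808), Pow(246, Rational(1, 2))), Rational(-1213, 25)) = Add(Rational(-1213, 25), Mul(Rational(-1, 14808), Pow(246, Rational(1, 2))))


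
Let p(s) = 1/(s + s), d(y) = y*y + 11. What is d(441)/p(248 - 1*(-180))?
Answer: 166485152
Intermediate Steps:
d(y) = 11 + y**2 (d(y) = y**2 + 11 = 11 + y**2)
p(s) = 1/(2*s)
d(441)/p(248 - 1*(-180)) = (11 + 441**2)/((1/(2*(248 - 1*(-180))))) = (11 + 194481)/((1/(2*(248 + 180)))) = 194492/(((1/2)/428)) = 194492/(((1/2)*(1/428))) = 194492/(1/856) = 194492*856 = 166485152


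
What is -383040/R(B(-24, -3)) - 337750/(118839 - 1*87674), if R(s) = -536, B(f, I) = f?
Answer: 293910190/417611 ≈ 703.79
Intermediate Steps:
-383040/R(B(-24, -3)) - 337750/(118839 - 1*87674) = -383040/(-536) - 337750/(118839 - 1*87674) = -383040*(-1/536) - 337750/(118839 - 87674) = 47880/67 - 337750/31165 = 47880/67 - 337750*1/31165 = 47880/67 - 67550/6233 = 293910190/417611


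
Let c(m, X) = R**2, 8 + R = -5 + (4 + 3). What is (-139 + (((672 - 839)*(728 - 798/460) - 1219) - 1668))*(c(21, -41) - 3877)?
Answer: 4774835109/10 ≈ 4.7748e+8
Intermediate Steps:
R = -6 (R = -8 + (-5 + (4 + 3)) = -8 + (-5 + 7) = -8 + 2 = -6)
c(m, X) = 36 (c(m, X) = (-6)**2 = 36)
(-139 + (((672 - 839)*(728 - 798/460) - 1219) - 1668))*(c(21, -41) - 3877) = (-139 + (((672 - 839)*(728 - 798/460) - 1219) - 1668))*(36 - 3877) = (-139 + ((-167*(728 - 798*1/460) - 1219) - 1668))*(-3841) = (-139 + ((-167*(728 - 399/230) - 1219) - 1668))*(-3841) = (-139 + ((-167*167041/230 - 1219) - 1668))*(-3841) = (-139 + ((-27895847/230 - 1219) - 1668))*(-3841) = (-139 + (-28176217/230 - 1668))*(-3841) = (-139 - 28559857/230)*(-3841) = -28591827/230*(-3841) = 4774835109/10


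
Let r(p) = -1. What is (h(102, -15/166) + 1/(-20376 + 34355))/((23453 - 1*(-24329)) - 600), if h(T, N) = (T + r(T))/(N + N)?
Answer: -58592971/4946678835 ≈ -0.011845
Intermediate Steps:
h(T, N) = (-1 + T)/(2*N) (h(T, N) = (T - 1)/(N + N) = (-1 + T)/((2*N)) = (-1 + T)*(1/(2*N)) = (-1 + T)/(2*N))
(h(102, -15/166) + 1/(-20376 + 34355))/((23453 - 1*(-24329)) - 600) = ((-1 + 102)/(2*((-15/166))) + 1/(-20376 + 34355))/((23453 - 1*(-24329)) - 600) = ((½)*101/(-15*1/166) + 1/13979)/((23453 + 24329) - 600) = ((½)*101/(-15/166) + 1/13979)/(47782 - 600) = ((½)*(-166/15)*101 + 1/13979)/47182 = (-8383/15 + 1/13979)*(1/47182) = -117185942/209685*1/47182 = -58592971/4946678835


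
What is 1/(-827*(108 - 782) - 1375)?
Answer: 1/556023 ≈ 1.7985e-6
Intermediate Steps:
1/(-827*(108 - 782) - 1375) = 1/(-827*(-674) - 1375) = 1/(557398 - 1375) = 1/556023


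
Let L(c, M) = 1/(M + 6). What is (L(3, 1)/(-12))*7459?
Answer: -7459/84 ≈ -88.798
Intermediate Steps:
L(c, M) = 1/(6 + M)
(L(3, 1)/(-12))*7459 = (1/((6 + 1)*(-12)))*7459 = (-1/12/7)*7459 = ((⅐)*(-1/12))*7459 = -1/84*7459 = -7459/84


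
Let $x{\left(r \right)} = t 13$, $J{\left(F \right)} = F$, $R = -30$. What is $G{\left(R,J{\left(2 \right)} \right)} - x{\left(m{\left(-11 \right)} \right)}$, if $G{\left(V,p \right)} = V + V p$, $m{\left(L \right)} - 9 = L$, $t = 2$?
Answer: $-116$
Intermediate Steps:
$m{\left(L \right)} = 9 + L$
$x{\left(r \right)} = 26$ ($x{\left(r \right)} = 2 \cdot 13 = 26$)
$G{\left(R,J{\left(2 \right)} \right)} - x{\left(m{\left(-11 \right)} \right)} = - 30 \left(1 + 2\right) - 26 = \left(-30\right) 3 - 26 = -90 - 26 = -116$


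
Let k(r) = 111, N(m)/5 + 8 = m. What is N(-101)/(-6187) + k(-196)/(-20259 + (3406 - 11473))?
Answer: 4916971/58417654 ≈ 0.084169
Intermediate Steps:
N(m) = -40 + 5*m
N(-101)/(-6187) + k(-196)/(-20259 + (3406 - 11473)) = (-40 + 5*(-101))/(-6187) + 111/(-20259 + (3406 - 11473)) = (-40 - 505)*(-1/6187) + 111/(-20259 - 8067) = -545*(-1/6187) + 111/(-28326) = 545/6187 + 111*(-1/28326) = 545/6187 - 37/9442 = 4916971/58417654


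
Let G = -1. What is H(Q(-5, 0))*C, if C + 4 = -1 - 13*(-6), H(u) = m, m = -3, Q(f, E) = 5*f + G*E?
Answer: -219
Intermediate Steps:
Q(f, E) = -E + 5*f (Q(f, E) = 5*f - E = -E + 5*f)
H(u) = -3
C = 73 (C = -4 + (-1 - 13*(-6)) = -4 + (-1 + 78) = -4 + 77 = 73)
H(Q(-5, 0))*C = -3*73 = -219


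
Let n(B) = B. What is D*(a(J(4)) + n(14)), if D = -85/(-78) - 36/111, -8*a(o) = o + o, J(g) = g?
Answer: 2209/222 ≈ 9.9505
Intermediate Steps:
a(o) = -o/4 (a(o) = -(o + o)/8 = -o/4)
D = 2209/2886 (D = -85*(-1/78) - 36*1/111 = 85/78 - 12/37 = 2209/2886 ≈ 0.76542)
D*(a(J(4)) + n(14)) = 2209*(-¼*4 + 14)/2886 = 2209*(-1 + 14)/2886 = (2209/2886)*13 = 2209/222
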